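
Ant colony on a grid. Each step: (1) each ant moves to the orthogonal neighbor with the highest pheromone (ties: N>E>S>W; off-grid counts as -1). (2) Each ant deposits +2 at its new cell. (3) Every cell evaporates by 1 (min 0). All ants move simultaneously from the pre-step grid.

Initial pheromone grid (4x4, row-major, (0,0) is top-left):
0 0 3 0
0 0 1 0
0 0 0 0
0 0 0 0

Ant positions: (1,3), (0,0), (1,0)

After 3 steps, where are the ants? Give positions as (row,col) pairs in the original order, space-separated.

Step 1: ant0:(1,3)->W->(1,2) | ant1:(0,0)->E->(0,1) | ant2:(1,0)->N->(0,0)
  grid max=2 at (0,2)
Step 2: ant0:(1,2)->N->(0,2) | ant1:(0,1)->E->(0,2) | ant2:(0,0)->E->(0,1)
  grid max=5 at (0,2)
Step 3: ant0:(0,2)->W->(0,1) | ant1:(0,2)->W->(0,1) | ant2:(0,1)->E->(0,2)
  grid max=6 at (0,2)

(0,1) (0,1) (0,2)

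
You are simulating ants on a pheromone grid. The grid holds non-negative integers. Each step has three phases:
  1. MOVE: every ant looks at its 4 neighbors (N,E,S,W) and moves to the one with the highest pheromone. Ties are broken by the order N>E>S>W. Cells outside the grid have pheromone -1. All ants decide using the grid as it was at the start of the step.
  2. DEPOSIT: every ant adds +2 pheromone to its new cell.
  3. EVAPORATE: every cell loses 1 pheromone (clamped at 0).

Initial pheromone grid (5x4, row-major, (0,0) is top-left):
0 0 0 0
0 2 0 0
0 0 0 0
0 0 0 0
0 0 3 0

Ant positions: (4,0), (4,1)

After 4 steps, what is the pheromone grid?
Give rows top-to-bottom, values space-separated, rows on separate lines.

After step 1: ants at (3,0),(4,2)
  0 0 0 0
  0 1 0 0
  0 0 0 0
  1 0 0 0
  0 0 4 0
After step 2: ants at (2,0),(3,2)
  0 0 0 0
  0 0 0 0
  1 0 0 0
  0 0 1 0
  0 0 3 0
After step 3: ants at (1,0),(4,2)
  0 0 0 0
  1 0 0 0
  0 0 0 0
  0 0 0 0
  0 0 4 0
After step 4: ants at (0,0),(3,2)
  1 0 0 0
  0 0 0 0
  0 0 0 0
  0 0 1 0
  0 0 3 0

1 0 0 0
0 0 0 0
0 0 0 0
0 0 1 0
0 0 3 0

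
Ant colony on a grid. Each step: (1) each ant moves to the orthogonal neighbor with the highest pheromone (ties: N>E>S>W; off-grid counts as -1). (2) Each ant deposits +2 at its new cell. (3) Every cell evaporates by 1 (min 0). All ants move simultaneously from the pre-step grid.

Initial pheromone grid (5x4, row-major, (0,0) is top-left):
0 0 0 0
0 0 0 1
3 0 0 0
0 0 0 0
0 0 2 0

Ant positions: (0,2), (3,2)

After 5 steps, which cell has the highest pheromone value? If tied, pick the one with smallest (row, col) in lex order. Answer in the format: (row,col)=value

Step 1: ant0:(0,2)->E->(0,3) | ant1:(3,2)->S->(4,2)
  grid max=3 at (4,2)
Step 2: ant0:(0,3)->S->(1,3) | ant1:(4,2)->N->(3,2)
  grid max=2 at (4,2)
Step 3: ant0:(1,3)->N->(0,3) | ant1:(3,2)->S->(4,2)
  grid max=3 at (4,2)
Step 4: ant0:(0,3)->S->(1,3) | ant1:(4,2)->N->(3,2)
  grid max=2 at (4,2)
Step 5: ant0:(1,3)->N->(0,3) | ant1:(3,2)->S->(4,2)
  grid max=3 at (4,2)
Final grid:
  0 0 0 1
  0 0 0 0
  0 0 0 0
  0 0 0 0
  0 0 3 0
Max pheromone 3 at (4,2)

Answer: (4,2)=3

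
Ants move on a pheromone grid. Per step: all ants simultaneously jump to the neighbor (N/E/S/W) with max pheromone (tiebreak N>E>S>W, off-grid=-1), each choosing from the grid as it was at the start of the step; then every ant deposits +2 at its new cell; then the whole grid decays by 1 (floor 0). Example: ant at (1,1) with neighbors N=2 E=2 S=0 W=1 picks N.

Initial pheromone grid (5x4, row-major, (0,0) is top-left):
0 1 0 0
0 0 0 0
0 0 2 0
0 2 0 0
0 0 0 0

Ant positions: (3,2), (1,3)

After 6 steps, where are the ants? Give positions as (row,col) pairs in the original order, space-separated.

Step 1: ant0:(3,2)->N->(2,2) | ant1:(1,3)->N->(0,3)
  grid max=3 at (2,2)
Step 2: ant0:(2,2)->N->(1,2) | ant1:(0,3)->S->(1,3)
  grid max=2 at (2,2)
Step 3: ant0:(1,2)->S->(2,2) | ant1:(1,3)->W->(1,2)
  grid max=3 at (2,2)
Step 4: ant0:(2,2)->N->(1,2) | ant1:(1,2)->S->(2,2)
  grid max=4 at (2,2)
Step 5: ant0:(1,2)->S->(2,2) | ant1:(2,2)->N->(1,2)
  grid max=5 at (2,2)
Step 6: ant0:(2,2)->N->(1,2) | ant1:(1,2)->S->(2,2)
  grid max=6 at (2,2)

(1,2) (2,2)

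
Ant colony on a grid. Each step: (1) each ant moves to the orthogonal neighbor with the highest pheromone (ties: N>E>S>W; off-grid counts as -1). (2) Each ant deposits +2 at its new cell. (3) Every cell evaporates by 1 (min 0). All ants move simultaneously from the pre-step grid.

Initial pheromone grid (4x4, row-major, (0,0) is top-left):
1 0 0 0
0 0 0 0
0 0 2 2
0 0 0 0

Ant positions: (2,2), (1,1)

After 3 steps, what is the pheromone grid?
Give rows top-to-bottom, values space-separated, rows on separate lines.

After step 1: ants at (2,3),(0,1)
  0 1 0 0
  0 0 0 0
  0 0 1 3
  0 0 0 0
After step 2: ants at (2,2),(0,2)
  0 0 1 0
  0 0 0 0
  0 0 2 2
  0 0 0 0
After step 3: ants at (2,3),(0,3)
  0 0 0 1
  0 0 0 0
  0 0 1 3
  0 0 0 0

0 0 0 1
0 0 0 0
0 0 1 3
0 0 0 0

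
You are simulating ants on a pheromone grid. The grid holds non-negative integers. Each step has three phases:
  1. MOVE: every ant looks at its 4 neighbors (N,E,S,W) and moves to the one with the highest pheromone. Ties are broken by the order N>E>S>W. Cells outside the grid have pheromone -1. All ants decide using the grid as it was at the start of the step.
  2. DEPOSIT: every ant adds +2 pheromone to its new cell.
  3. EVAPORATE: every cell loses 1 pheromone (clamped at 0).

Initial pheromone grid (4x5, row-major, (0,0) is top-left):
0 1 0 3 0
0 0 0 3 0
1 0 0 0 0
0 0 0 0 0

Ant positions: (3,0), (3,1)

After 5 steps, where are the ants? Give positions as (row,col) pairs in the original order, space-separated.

Step 1: ant0:(3,0)->N->(2,0) | ant1:(3,1)->N->(2,1)
  grid max=2 at (0,3)
Step 2: ant0:(2,0)->E->(2,1) | ant1:(2,1)->W->(2,0)
  grid max=3 at (2,0)
Step 3: ant0:(2,1)->W->(2,0) | ant1:(2,0)->E->(2,1)
  grid max=4 at (2,0)
Step 4: ant0:(2,0)->E->(2,1) | ant1:(2,1)->W->(2,0)
  grid max=5 at (2,0)
Step 5: ant0:(2,1)->W->(2,0) | ant1:(2,0)->E->(2,1)
  grid max=6 at (2,0)

(2,0) (2,1)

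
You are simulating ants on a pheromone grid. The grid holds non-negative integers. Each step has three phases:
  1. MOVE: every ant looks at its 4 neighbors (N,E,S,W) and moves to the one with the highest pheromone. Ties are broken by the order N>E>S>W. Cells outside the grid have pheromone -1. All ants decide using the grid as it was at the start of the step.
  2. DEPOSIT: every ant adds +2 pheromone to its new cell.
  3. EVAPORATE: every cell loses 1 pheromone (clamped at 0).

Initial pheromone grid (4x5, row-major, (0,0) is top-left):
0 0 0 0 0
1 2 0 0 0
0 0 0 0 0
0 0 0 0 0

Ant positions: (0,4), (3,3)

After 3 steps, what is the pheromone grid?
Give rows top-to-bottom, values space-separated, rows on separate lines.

After step 1: ants at (1,4),(2,3)
  0 0 0 0 0
  0 1 0 0 1
  0 0 0 1 0
  0 0 0 0 0
After step 2: ants at (0,4),(1,3)
  0 0 0 0 1
  0 0 0 1 0
  0 0 0 0 0
  0 0 0 0 0
After step 3: ants at (1,4),(0,3)
  0 0 0 1 0
  0 0 0 0 1
  0 0 0 0 0
  0 0 0 0 0

0 0 0 1 0
0 0 0 0 1
0 0 0 0 0
0 0 0 0 0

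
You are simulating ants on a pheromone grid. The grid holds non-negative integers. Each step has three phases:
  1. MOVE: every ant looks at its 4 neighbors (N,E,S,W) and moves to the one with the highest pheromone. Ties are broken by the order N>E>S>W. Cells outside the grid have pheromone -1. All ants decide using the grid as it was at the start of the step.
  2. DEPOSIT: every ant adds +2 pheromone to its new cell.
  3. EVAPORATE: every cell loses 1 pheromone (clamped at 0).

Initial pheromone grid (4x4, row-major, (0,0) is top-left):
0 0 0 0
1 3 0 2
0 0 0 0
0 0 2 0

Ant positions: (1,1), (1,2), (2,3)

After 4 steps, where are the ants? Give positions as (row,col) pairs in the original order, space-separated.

Step 1: ant0:(1,1)->W->(1,0) | ant1:(1,2)->W->(1,1) | ant2:(2,3)->N->(1,3)
  grid max=4 at (1,1)
Step 2: ant0:(1,0)->E->(1,1) | ant1:(1,1)->W->(1,0) | ant2:(1,3)->N->(0,3)
  grid max=5 at (1,1)
Step 3: ant0:(1,1)->W->(1,0) | ant1:(1,0)->E->(1,1) | ant2:(0,3)->S->(1,3)
  grid max=6 at (1,1)
Step 4: ant0:(1,0)->E->(1,1) | ant1:(1,1)->W->(1,0) | ant2:(1,3)->N->(0,3)
  grid max=7 at (1,1)

(1,1) (1,0) (0,3)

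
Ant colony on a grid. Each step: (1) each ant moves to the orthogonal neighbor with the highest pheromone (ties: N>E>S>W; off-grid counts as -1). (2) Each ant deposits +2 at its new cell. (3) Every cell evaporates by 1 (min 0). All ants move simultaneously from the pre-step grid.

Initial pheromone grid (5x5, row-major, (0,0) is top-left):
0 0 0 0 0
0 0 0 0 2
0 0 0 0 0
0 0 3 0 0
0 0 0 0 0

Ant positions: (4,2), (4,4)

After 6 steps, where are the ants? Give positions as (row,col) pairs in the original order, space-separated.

Step 1: ant0:(4,2)->N->(3,2) | ant1:(4,4)->N->(3,4)
  grid max=4 at (3,2)
Step 2: ant0:(3,2)->N->(2,2) | ant1:(3,4)->N->(2,4)
  grid max=3 at (3,2)
Step 3: ant0:(2,2)->S->(3,2) | ant1:(2,4)->N->(1,4)
  grid max=4 at (3,2)
Step 4: ant0:(3,2)->N->(2,2) | ant1:(1,4)->N->(0,4)
  grid max=3 at (3,2)
Step 5: ant0:(2,2)->S->(3,2) | ant1:(0,4)->S->(1,4)
  grid max=4 at (3,2)
Step 6: ant0:(3,2)->N->(2,2) | ant1:(1,4)->N->(0,4)
  grid max=3 at (3,2)

(2,2) (0,4)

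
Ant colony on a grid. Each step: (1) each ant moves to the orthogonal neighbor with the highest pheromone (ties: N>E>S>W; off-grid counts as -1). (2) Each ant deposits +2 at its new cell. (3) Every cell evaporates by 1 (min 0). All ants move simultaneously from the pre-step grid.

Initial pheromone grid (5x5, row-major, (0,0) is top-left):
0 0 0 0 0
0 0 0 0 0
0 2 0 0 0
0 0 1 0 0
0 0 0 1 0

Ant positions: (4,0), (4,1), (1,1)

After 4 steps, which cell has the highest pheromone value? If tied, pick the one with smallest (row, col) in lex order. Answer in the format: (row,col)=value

Step 1: ant0:(4,0)->N->(3,0) | ant1:(4,1)->N->(3,1) | ant2:(1,1)->S->(2,1)
  grid max=3 at (2,1)
Step 2: ant0:(3,0)->E->(3,1) | ant1:(3,1)->N->(2,1) | ant2:(2,1)->S->(3,1)
  grid max=4 at (2,1)
Step 3: ant0:(3,1)->N->(2,1) | ant1:(2,1)->S->(3,1) | ant2:(3,1)->N->(2,1)
  grid max=7 at (2,1)
Step 4: ant0:(2,1)->S->(3,1) | ant1:(3,1)->N->(2,1) | ant2:(2,1)->S->(3,1)
  grid max=8 at (2,1)
Final grid:
  0 0 0 0 0
  0 0 0 0 0
  0 8 0 0 0
  0 8 0 0 0
  0 0 0 0 0
Max pheromone 8 at (2,1)

Answer: (2,1)=8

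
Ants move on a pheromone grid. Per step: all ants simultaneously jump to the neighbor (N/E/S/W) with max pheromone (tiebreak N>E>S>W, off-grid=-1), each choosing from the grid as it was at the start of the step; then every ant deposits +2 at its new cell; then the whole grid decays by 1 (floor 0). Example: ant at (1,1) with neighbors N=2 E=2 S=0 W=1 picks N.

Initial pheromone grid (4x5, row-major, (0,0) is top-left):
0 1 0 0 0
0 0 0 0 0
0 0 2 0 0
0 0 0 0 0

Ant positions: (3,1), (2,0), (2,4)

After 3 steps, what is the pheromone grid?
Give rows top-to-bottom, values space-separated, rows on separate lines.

After step 1: ants at (2,1),(1,0),(1,4)
  0 0 0 0 0
  1 0 0 0 1
  0 1 1 0 0
  0 0 0 0 0
After step 2: ants at (2,2),(0,0),(0,4)
  1 0 0 0 1
  0 0 0 0 0
  0 0 2 0 0
  0 0 0 0 0
After step 3: ants at (1,2),(0,1),(1,4)
  0 1 0 0 0
  0 0 1 0 1
  0 0 1 0 0
  0 0 0 0 0

0 1 0 0 0
0 0 1 0 1
0 0 1 0 0
0 0 0 0 0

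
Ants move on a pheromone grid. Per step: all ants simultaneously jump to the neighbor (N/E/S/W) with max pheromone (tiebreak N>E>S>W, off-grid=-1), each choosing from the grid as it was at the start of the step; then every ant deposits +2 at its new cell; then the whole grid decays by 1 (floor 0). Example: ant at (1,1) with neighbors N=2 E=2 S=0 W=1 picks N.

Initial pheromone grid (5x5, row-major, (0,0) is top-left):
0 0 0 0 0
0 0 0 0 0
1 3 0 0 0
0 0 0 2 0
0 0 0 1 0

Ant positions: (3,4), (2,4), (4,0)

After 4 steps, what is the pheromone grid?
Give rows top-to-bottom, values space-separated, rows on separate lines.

After step 1: ants at (3,3),(1,4),(3,0)
  0 0 0 0 0
  0 0 0 0 1
  0 2 0 0 0
  1 0 0 3 0
  0 0 0 0 0
After step 2: ants at (2,3),(0,4),(2,0)
  0 0 0 0 1
  0 0 0 0 0
  1 1 0 1 0
  0 0 0 2 0
  0 0 0 0 0
After step 3: ants at (3,3),(1,4),(2,1)
  0 0 0 0 0
  0 0 0 0 1
  0 2 0 0 0
  0 0 0 3 0
  0 0 0 0 0
After step 4: ants at (2,3),(0,4),(1,1)
  0 0 0 0 1
  0 1 0 0 0
  0 1 0 1 0
  0 0 0 2 0
  0 0 0 0 0

0 0 0 0 1
0 1 0 0 0
0 1 0 1 0
0 0 0 2 0
0 0 0 0 0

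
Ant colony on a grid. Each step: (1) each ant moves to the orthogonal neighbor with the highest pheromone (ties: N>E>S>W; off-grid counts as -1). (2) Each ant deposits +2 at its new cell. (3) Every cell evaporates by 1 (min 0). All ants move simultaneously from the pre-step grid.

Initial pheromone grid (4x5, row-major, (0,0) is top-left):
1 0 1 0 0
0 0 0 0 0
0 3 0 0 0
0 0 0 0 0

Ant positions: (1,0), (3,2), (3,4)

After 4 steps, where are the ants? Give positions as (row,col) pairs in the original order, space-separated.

Step 1: ant0:(1,0)->N->(0,0) | ant1:(3,2)->N->(2,2) | ant2:(3,4)->N->(2,4)
  grid max=2 at (0,0)
Step 2: ant0:(0,0)->E->(0,1) | ant1:(2,2)->W->(2,1) | ant2:(2,4)->N->(1,4)
  grid max=3 at (2,1)
Step 3: ant0:(0,1)->W->(0,0) | ant1:(2,1)->N->(1,1) | ant2:(1,4)->N->(0,4)
  grid max=2 at (0,0)
Step 4: ant0:(0,0)->E->(0,1) | ant1:(1,1)->S->(2,1) | ant2:(0,4)->S->(1,4)
  grid max=3 at (2,1)

(0,1) (2,1) (1,4)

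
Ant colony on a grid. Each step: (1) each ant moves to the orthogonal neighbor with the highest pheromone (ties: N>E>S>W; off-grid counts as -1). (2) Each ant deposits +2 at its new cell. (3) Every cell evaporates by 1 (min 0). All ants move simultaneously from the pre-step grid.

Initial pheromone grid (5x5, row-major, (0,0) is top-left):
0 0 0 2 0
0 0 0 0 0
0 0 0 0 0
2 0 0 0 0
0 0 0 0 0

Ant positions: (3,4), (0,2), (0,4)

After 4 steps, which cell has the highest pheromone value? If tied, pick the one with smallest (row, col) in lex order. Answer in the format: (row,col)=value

Step 1: ant0:(3,4)->N->(2,4) | ant1:(0,2)->E->(0,3) | ant2:(0,4)->W->(0,3)
  grid max=5 at (0,3)
Step 2: ant0:(2,4)->N->(1,4) | ant1:(0,3)->E->(0,4) | ant2:(0,3)->E->(0,4)
  grid max=4 at (0,3)
Step 3: ant0:(1,4)->N->(0,4) | ant1:(0,4)->W->(0,3) | ant2:(0,4)->W->(0,3)
  grid max=7 at (0,3)
Step 4: ant0:(0,4)->W->(0,3) | ant1:(0,3)->E->(0,4) | ant2:(0,3)->E->(0,4)
  grid max=8 at (0,3)
Final grid:
  0 0 0 8 7
  0 0 0 0 0
  0 0 0 0 0
  0 0 0 0 0
  0 0 0 0 0
Max pheromone 8 at (0,3)

Answer: (0,3)=8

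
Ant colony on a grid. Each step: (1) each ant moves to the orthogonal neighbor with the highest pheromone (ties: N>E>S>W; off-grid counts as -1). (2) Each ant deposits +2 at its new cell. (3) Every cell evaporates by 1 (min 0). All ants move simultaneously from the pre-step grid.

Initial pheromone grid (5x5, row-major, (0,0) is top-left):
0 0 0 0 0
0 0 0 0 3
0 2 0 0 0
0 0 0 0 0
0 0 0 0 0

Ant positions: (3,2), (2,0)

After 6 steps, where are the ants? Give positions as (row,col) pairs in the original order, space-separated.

Step 1: ant0:(3,2)->N->(2,2) | ant1:(2,0)->E->(2,1)
  grid max=3 at (2,1)
Step 2: ant0:(2,2)->W->(2,1) | ant1:(2,1)->E->(2,2)
  grid max=4 at (2,1)
Step 3: ant0:(2,1)->E->(2,2) | ant1:(2,2)->W->(2,1)
  grid max=5 at (2,1)
Step 4: ant0:(2,2)->W->(2,1) | ant1:(2,1)->E->(2,2)
  grid max=6 at (2,1)
Step 5: ant0:(2,1)->E->(2,2) | ant1:(2,2)->W->(2,1)
  grid max=7 at (2,1)
Step 6: ant0:(2,2)->W->(2,1) | ant1:(2,1)->E->(2,2)
  grid max=8 at (2,1)

(2,1) (2,2)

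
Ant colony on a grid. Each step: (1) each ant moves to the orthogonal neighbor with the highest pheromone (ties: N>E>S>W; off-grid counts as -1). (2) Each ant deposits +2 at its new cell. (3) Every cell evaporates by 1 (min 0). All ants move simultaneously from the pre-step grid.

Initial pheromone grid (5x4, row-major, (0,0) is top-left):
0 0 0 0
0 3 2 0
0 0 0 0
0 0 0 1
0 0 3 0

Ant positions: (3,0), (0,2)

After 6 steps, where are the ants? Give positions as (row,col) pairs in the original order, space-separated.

Step 1: ant0:(3,0)->N->(2,0) | ant1:(0,2)->S->(1,2)
  grid max=3 at (1,2)
Step 2: ant0:(2,0)->N->(1,0) | ant1:(1,2)->W->(1,1)
  grid max=3 at (1,1)
Step 3: ant0:(1,0)->E->(1,1) | ant1:(1,1)->E->(1,2)
  grid max=4 at (1,1)
Step 4: ant0:(1,1)->E->(1,2) | ant1:(1,2)->W->(1,1)
  grid max=5 at (1,1)
Step 5: ant0:(1,2)->W->(1,1) | ant1:(1,1)->E->(1,2)
  grid max=6 at (1,1)
Step 6: ant0:(1,1)->E->(1,2) | ant1:(1,2)->W->(1,1)
  grid max=7 at (1,1)

(1,2) (1,1)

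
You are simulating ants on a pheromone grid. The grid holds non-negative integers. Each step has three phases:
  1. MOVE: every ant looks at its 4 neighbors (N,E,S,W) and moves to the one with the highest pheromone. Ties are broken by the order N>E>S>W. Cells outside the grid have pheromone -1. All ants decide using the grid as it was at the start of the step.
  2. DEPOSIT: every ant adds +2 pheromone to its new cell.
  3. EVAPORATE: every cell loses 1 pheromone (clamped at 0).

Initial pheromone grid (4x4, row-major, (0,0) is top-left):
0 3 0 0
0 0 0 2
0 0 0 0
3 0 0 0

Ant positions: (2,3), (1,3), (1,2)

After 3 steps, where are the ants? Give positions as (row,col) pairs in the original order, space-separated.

Step 1: ant0:(2,3)->N->(1,3) | ant1:(1,3)->N->(0,3) | ant2:(1,2)->E->(1,3)
  grid max=5 at (1,3)
Step 2: ant0:(1,3)->N->(0,3) | ant1:(0,3)->S->(1,3) | ant2:(1,3)->N->(0,3)
  grid max=6 at (1,3)
Step 3: ant0:(0,3)->S->(1,3) | ant1:(1,3)->N->(0,3) | ant2:(0,3)->S->(1,3)
  grid max=9 at (1,3)

(1,3) (0,3) (1,3)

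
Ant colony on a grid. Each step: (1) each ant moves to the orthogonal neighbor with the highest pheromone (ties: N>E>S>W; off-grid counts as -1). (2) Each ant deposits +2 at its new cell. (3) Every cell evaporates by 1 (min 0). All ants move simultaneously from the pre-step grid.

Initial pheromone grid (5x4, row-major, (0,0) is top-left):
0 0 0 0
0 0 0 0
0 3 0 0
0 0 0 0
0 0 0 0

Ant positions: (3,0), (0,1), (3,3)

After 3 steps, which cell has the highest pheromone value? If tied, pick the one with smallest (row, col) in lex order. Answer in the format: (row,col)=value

Answer: (0,3)=2

Derivation:
Step 1: ant0:(3,0)->N->(2,0) | ant1:(0,1)->E->(0,2) | ant2:(3,3)->N->(2,3)
  grid max=2 at (2,1)
Step 2: ant0:(2,0)->E->(2,1) | ant1:(0,2)->E->(0,3) | ant2:(2,3)->N->(1,3)
  grid max=3 at (2,1)
Step 3: ant0:(2,1)->N->(1,1) | ant1:(0,3)->S->(1,3) | ant2:(1,3)->N->(0,3)
  grid max=2 at (0,3)
Final grid:
  0 0 0 2
  0 1 0 2
  0 2 0 0
  0 0 0 0
  0 0 0 0
Max pheromone 2 at (0,3)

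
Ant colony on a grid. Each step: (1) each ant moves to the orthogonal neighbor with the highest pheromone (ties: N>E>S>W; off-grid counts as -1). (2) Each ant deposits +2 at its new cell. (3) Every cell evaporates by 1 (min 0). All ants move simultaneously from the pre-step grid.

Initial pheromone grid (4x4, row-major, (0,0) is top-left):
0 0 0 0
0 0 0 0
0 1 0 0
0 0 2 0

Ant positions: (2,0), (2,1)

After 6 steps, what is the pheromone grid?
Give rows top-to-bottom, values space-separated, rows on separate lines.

After step 1: ants at (2,1),(1,1)
  0 0 0 0
  0 1 0 0
  0 2 0 0
  0 0 1 0
After step 2: ants at (1,1),(2,1)
  0 0 0 0
  0 2 0 0
  0 3 0 0
  0 0 0 0
After step 3: ants at (2,1),(1,1)
  0 0 0 0
  0 3 0 0
  0 4 0 0
  0 0 0 0
After step 4: ants at (1,1),(2,1)
  0 0 0 0
  0 4 0 0
  0 5 0 0
  0 0 0 0
After step 5: ants at (2,1),(1,1)
  0 0 0 0
  0 5 0 0
  0 6 0 0
  0 0 0 0
After step 6: ants at (1,1),(2,1)
  0 0 0 0
  0 6 0 0
  0 7 0 0
  0 0 0 0

0 0 0 0
0 6 0 0
0 7 0 0
0 0 0 0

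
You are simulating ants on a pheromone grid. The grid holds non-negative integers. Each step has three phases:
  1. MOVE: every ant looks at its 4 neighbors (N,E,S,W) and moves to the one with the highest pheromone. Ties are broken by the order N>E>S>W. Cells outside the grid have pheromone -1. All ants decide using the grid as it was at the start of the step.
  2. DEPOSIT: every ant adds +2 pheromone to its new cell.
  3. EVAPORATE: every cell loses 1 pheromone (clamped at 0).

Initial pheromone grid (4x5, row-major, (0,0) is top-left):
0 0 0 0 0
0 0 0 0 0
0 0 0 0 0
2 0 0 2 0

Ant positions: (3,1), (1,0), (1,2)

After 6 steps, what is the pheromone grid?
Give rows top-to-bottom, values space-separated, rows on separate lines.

After step 1: ants at (3,0),(0,0),(0,2)
  1 0 1 0 0
  0 0 0 0 0
  0 0 0 0 0
  3 0 0 1 0
After step 2: ants at (2,0),(0,1),(0,3)
  0 1 0 1 0
  0 0 0 0 0
  1 0 0 0 0
  2 0 0 0 0
After step 3: ants at (3,0),(0,2),(0,4)
  0 0 1 0 1
  0 0 0 0 0
  0 0 0 0 0
  3 0 0 0 0
After step 4: ants at (2,0),(0,3),(1,4)
  0 0 0 1 0
  0 0 0 0 1
  1 0 0 0 0
  2 0 0 0 0
After step 5: ants at (3,0),(0,4),(0,4)
  0 0 0 0 3
  0 0 0 0 0
  0 0 0 0 0
  3 0 0 0 0
After step 6: ants at (2,0),(1,4),(1,4)
  0 0 0 0 2
  0 0 0 0 3
  1 0 0 0 0
  2 0 0 0 0

0 0 0 0 2
0 0 0 0 3
1 0 0 0 0
2 0 0 0 0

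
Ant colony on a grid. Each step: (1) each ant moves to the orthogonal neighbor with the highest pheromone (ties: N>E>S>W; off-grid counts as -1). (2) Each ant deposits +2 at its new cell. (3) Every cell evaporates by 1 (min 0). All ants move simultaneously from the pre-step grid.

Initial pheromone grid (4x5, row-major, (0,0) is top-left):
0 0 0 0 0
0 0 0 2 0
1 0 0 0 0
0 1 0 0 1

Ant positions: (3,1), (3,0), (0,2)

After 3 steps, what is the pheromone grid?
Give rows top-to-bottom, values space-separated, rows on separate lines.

After step 1: ants at (2,1),(2,0),(0,3)
  0 0 0 1 0
  0 0 0 1 0
  2 1 0 0 0
  0 0 0 0 0
After step 2: ants at (2,0),(2,1),(1,3)
  0 0 0 0 0
  0 0 0 2 0
  3 2 0 0 0
  0 0 0 0 0
After step 3: ants at (2,1),(2,0),(0,3)
  0 0 0 1 0
  0 0 0 1 0
  4 3 0 0 0
  0 0 0 0 0

0 0 0 1 0
0 0 0 1 0
4 3 0 0 0
0 0 0 0 0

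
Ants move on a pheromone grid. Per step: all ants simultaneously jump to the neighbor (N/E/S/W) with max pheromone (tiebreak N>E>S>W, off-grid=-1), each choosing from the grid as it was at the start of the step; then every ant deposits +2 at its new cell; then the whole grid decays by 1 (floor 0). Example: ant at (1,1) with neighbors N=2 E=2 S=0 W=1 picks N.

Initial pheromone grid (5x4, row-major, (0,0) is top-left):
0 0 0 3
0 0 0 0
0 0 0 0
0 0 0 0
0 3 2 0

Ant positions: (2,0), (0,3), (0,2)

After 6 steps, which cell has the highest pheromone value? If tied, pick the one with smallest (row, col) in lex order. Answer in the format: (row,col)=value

Step 1: ant0:(2,0)->N->(1,0) | ant1:(0,3)->S->(1,3) | ant2:(0,2)->E->(0,3)
  grid max=4 at (0,3)
Step 2: ant0:(1,0)->N->(0,0) | ant1:(1,3)->N->(0,3) | ant2:(0,3)->S->(1,3)
  grid max=5 at (0,3)
Step 3: ant0:(0,0)->E->(0,1) | ant1:(0,3)->S->(1,3) | ant2:(1,3)->N->(0,3)
  grid max=6 at (0,3)
Step 4: ant0:(0,1)->E->(0,2) | ant1:(1,3)->N->(0,3) | ant2:(0,3)->S->(1,3)
  grid max=7 at (0,3)
Step 5: ant0:(0,2)->E->(0,3) | ant1:(0,3)->S->(1,3) | ant2:(1,3)->N->(0,3)
  grid max=10 at (0,3)
Step 6: ant0:(0,3)->S->(1,3) | ant1:(1,3)->N->(0,3) | ant2:(0,3)->S->(1,3)
  grid max=11 at (0,3)
Final grid:
  0 0 0 11
  0 0 0 8
  0 0 0 0
  0 0 0 0
  0 0 0 0
Max pheromone 11 at (0,3)

Answer: (0,3)=11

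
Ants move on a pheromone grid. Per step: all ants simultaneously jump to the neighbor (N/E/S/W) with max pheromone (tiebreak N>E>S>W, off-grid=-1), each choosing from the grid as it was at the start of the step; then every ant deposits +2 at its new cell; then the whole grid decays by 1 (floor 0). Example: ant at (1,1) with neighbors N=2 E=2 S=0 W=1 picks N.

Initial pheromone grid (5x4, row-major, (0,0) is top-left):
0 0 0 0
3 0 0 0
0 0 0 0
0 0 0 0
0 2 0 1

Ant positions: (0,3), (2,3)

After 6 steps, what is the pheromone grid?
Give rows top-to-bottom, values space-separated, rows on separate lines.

After step 1: ants at (1,3),(1,3)
  0 0 0 0
  2 0 0 3
  0 0 0 0
  0 0 0 0
  0 1 0 0
After step 2: ants at (0,3),(0,3)
  0 0 0 3
  1 0 0 2
  0 0 0 0
  0 0 0 0
  0 0 0 0
After step 3: ants at (1,3),(1,3)
  0 0 0 2
  0 0 0 5
  0 0 0 0
  0 0 0 0
  0 0 0 0
After step 4: ants at (0,3),(0,3)
  0 0 0 5
  0 0 0 4
  0 0 0 0
  0 0 0 0
  0 0 0 0
After step 5: ants at (1,3),(1,3)
  0 0 0 4
  0 0 0 7
  0 0 0 0
  0 0 0 0
  0 0 0 0
After step 6: ants at (0,3),(0,3)
  0 0 0 7
  0 0 0 6
  0 0 0 0
  0 0 0 0
  0 0 0 0

0 0 0 7
0 0 0 6
0 0 0 0
0 0 0 0
0 0 0 0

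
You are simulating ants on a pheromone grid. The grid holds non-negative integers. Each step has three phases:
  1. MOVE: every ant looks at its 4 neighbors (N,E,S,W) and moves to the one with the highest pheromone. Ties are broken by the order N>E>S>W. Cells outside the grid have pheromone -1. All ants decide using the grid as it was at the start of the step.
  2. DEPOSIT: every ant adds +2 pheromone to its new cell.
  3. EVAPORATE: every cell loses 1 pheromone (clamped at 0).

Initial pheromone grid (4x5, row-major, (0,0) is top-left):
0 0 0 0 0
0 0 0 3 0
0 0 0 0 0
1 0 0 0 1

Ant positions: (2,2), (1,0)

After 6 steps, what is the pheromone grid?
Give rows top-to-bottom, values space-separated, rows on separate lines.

After step 1: ants at (1,2),(0,0)
  1 0 0 0 0
  0 0 1 2 0
  0 0 0 0 0
  0 0 0 0 0
After step 2: ants at (1,3),(0,1)
  0 1 0 0 0
  0 0 0 3 0
  0 0 0 0 0
  0 0 0 0 0
After step 3: ants at (0,3),(0,2)
  0 0 1 1 0
  0 0 0 2 0
  0 0 0 0 0
  0 0 0 0 0
After step 4: ants at (1,3),(0,3)
  0 0 0 2 0
  0 0 0 3 0
  0 0 0 0 0
  0 0 0 0 0
After step 5: ants at (0,3),(1,3)
  0 0 0 3 0
  0 0 0 4 0
  0 0 0 0 0
  0 0 0 0 0
After step 6: ants at (1,3),(0,3)
  0 0 0 4 0
  0 0 0 5 0
  0 0 0 0 0
  0 0 0 0 0

0 0 0 4 0
0 0 0 5 0
0 0 0 0 0
0 0 0 0 0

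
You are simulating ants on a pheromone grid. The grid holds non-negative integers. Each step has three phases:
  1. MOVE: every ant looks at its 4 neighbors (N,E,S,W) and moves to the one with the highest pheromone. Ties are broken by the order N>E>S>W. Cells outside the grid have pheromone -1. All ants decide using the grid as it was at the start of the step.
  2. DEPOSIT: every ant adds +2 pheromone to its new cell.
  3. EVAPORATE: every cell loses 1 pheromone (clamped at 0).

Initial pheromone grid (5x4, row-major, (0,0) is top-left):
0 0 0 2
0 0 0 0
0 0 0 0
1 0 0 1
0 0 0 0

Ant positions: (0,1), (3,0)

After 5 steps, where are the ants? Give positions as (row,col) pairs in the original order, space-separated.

Step 1: ant0:(0,1)->E->(0,2) | ant1:(3,0)->N->(2,0)
  grid max=1 at (0,2)
Step 2: ant0:(0,2)->E->(0,3) | ant1:(2,0)->N->(1,0)
  grid max=2 at (0,3)
Step 3: ant0:(0,3)->S->(1,3) | ant1:(1,0)->N->(0,0)
  grid max=1 at (0,0)
Step 4: ant0:(1,3)->N->(0,3) | ant1:(0,0)->E->(0,1)
  grid max=2 at (0,3)
Step 5: ant0:(0,3)->S->(1,3) | ant1:(0,1)->E->(0,2)
  grid max=1 at (0,2)

(1,3) (0,2)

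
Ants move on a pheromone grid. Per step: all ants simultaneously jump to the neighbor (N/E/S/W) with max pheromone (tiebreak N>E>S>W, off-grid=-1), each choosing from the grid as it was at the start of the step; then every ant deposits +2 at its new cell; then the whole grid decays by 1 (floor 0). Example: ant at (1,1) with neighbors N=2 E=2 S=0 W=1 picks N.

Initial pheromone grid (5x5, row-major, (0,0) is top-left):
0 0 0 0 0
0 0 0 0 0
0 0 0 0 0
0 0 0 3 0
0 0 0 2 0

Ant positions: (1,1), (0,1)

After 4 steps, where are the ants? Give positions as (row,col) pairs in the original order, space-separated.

Step 1: ant0:(1,1)->N->(0,1) | ant1:(0,1)->E->(0,2)
  grid max=2 at (3,3)
Step 2: ant0:(0,1)->E->(0,2) | ant1:(0,2)->W->(0,1)
  grid max=2 at (0,1)
Step 3: ant0:(0,2)->W->(0,1) | ant1:(0,1)->E->(0,2)
  grid max=3 at (0,1)
Step 4: ant0:(0,1)->E->(0,2) | ant1:(0,2)->W->(0,1)
  grid max=4 at (0,1)

(0,2) (0,1)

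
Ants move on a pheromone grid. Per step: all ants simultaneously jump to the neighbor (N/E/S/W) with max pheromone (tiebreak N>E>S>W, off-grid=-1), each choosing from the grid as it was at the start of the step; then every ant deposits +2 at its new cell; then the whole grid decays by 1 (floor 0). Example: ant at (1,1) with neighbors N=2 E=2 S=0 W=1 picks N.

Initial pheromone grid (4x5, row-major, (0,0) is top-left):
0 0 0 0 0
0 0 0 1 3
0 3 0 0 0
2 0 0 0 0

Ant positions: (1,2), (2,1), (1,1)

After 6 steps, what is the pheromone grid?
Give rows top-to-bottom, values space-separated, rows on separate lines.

After step 1: ants at (1,3),(1,1),(2,1)
  0 0 0 0 0
  0 1 0 2 2
  0 4 0 0 0
  1 0 0 0 0
After step 2: ants at (1,4),(2,1),(1,1)
  0 0 0 0 0
  0 2 0 1 3
  0 5 0 0 0
  0 0 0 0 0
After step 3: ants at (1,3),(1,1),(2,1)
  0 0 0 0 0
  0 3 0 2 2
  0 6 0 0 0
  0 0 0 0 0
After step 4: ants at (1,4),(2,1),(1,1)
  0 0 0 0 0
  0 4 0 1 3
  0 7 0 0 0
  0 0 0 0 0
After step 5: ants at (1,3),(1,1),(2,1)
  0 0 0 0 0
  0 5 0 2 2
  0 8 0 0 0
  0 0 0 0 0
After step 6: ants at (1,4),(2,1),(1,1)
  0 0 0 0 0
  0 6 0 1 3
  0 9 0 0 0
  0 0 0 0 0

0 0 0 0 0
0 6 0 1 3
0 9 0 0 0
0 0 0 0 0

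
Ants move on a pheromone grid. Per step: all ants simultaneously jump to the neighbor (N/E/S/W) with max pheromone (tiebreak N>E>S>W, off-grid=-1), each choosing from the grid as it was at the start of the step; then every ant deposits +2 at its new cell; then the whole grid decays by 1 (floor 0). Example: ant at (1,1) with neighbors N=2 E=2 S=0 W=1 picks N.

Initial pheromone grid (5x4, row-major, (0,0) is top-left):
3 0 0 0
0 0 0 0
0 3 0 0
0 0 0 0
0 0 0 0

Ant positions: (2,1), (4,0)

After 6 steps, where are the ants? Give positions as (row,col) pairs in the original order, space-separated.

Step 1: ant0:(2,1)->N->(1,1) | ant1:(4,0)->N->(3,0)
  grid max=2 at (0,0)
Step 2: ant0:(1,1)->S->(2,1) | ant1:(3,0)->N->(2,0)
  grid max=3 at (2,1)
Step 3: ant0:(2,1)->W->(2,0) | ant1:(2,0)->E->(2,1)
  grid max=4 at (2,1)
Step 4: ant0:(2,0)->E->(2,1) | ant1:(2,1)->W->(2,0)
  grid max=5 at (2,1)
Step 5: ant0:(2,1)->W->(2,0) | ant1:(2,0)->E->(2,1)
  grid max=6 at (2,1)
Step 6: ant0:(2,0)->E->(2,1) | ant1:(2,1)->W->(2,0)
  grid max=7 at (2,1)

(2,1) (2,0)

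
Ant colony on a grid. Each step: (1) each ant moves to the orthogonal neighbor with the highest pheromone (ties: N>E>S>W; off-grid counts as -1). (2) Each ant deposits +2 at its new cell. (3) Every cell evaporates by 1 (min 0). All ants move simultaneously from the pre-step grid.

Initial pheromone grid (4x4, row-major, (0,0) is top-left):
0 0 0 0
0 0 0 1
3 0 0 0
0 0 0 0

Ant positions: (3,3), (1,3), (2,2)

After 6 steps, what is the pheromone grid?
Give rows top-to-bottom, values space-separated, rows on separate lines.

After step 1: ants at (2,3),(0,3),(1,2)
  0 0 0 1
  0 0 1 0
  2 0 0 1
  0 0 0 0
After step 2: ants at (1,3),(1,3),(0,2)
  0 0 1 0
  0 0 0 3
  1 0 0 0
  0 0 0 0
After step 3: ants at (0,3),(0,3),(0,3)
  0 0 0 5
  0 0 0 2
  0 0 0 0
  0 0 0 0
After step 4: ants at (1,3),(1,3),(1,3)
  0 0 0 4
  0 0 0 7
  0 0 0 0
  0 0 0 0
After step 5: ants at (0,3),(0,3),(0,3)
  0 0 0 9
  0 0 0 6
  0 0 0 0
  0 0 0 0
After step 6: ants at (1,3),(1,3),(1,3)
  0 0 0 8
  0 0 0 11
  0 0 0 0
  0 0 0 0

0 0 0 8
0 0 0 11
0 0 0 0
0 0 0 0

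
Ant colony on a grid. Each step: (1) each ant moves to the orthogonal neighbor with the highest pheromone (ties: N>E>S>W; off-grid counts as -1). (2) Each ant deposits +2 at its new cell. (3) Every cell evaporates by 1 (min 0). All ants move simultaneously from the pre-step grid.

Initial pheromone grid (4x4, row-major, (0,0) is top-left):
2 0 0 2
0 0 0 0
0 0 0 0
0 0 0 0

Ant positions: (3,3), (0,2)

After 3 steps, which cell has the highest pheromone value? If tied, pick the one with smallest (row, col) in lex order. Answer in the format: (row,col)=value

Answer: (0,3)=5

Derivation:
Step 1: ant0:(3,3)->N->(2,3) | ant1:(0,2)->E->(0,3)
  grid max=3 at (0,3)
Step 2: ant0:(2,3)->N->(1,3) | ant1:(0,3)->S->(1,3)
  grid max=3 at (1,3)
Step 3: ant0:(1,3)->N->(0,3) | ant1:(1,3)->N->(0,3)
  grid max=5 at (0,3)
Final grid:
  0 0 0 5
  0 0 0 2
  0 0 0 0
  0 0 0 0
Max pheromone 5 at (0,3)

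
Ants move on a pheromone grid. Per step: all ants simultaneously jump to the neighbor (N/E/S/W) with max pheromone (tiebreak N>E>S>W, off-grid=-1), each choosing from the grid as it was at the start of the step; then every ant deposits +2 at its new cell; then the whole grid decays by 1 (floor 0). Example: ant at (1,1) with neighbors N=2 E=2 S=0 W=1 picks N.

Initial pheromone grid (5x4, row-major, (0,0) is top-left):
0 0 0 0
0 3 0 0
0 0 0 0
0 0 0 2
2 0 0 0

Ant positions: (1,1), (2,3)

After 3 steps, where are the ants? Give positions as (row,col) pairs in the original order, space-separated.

Step 1: ant0:(1,1)->N->(0,1) | ant1:(2,3)->S->(3,3)
  grid max=3 at (3,3)
Step 2: ant0:(0,1)->S->(1,1) | ant1:(3,3)->N->(2,3)
  grid max=3 at (1,1)
Step 3: ant0:(1,1)->N->(0,1) | ant1:(2,3)->S->(3,3)
  grid max=3 at (3,3)

(0,1) (3,3)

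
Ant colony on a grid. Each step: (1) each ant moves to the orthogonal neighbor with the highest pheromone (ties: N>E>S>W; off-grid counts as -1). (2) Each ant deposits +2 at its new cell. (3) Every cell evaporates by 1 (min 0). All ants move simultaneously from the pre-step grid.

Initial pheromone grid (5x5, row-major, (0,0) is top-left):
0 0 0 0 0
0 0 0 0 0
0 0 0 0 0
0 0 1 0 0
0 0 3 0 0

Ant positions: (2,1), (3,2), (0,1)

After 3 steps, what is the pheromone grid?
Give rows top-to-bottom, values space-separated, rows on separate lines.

After step 1: ants at (1,1),(4,2),(0,2)
  0 0 1 0 0
  0 1 0 0 0
  0 0 0 0 0
  0 0 0 0 0
  0 0 4 0 0
After step 2: ants at (0,1),(3,2),(0,3)
  0 1 0 1 0
  0 0 0 0 0
  0 0 0 0 0
  0 0 1 0 0
  0 0 3 0 0
After step 3: ants at (0,2),(4,2),(0,4)
  0 0 1 0 1
  0 0 0 0 0
  0 0 0 0 0
  0 0 0 0 0
  0 0 4 0 0

0 0 1 0 1
0 0 0 0 0
0 0 0 0 0
0 0 0 0 0
0 0 4 0 0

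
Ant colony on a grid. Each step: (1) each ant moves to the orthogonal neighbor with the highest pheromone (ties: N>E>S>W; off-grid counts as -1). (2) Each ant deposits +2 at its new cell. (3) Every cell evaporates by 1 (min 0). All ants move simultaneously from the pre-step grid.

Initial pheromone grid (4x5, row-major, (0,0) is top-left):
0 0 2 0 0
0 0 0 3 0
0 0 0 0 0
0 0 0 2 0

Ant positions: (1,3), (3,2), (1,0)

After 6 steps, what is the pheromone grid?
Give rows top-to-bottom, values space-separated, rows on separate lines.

After step 1: ants at (0,3),(3,3),(0,0)
  1 0 1 1 0
  0 0 0 2 0
  0 0 0 0 0
  0 0 0 3 0
After step 2: ants at (1,3),(2,3),(0,1)
  0 1 0 0 0
  0 0 0 3 0
  0 0 0 1 0
  0 0 0 2 0
After step 3: ants at (2,3),(1,3),(0,2)
  0 0 1 0 0
  0 0 0 4 0
  0 0 0 2 0
  0 0 0 1 0
After step 4: ants at (1,3),(2,3),(0,3)
  0 0 0 1 0
  0 0 0 5 0
  0 0 0 3 0
  0 0 0 0 0
After step 5: ants at (2,3),(1,3),(1,3)
  0 0 0 0 0
  0 0 0 8 0
  0 0 0 4 0
  0 0 0 0 0
After step 6: ants at (1,3),(2,3),(2,3)
  0 0 0 0 0
  0 0 0 9 0
  0 0 0 7 0
  0 0 0 0 0

0 0 0 0 0
0 0 0 9 0
0 0 0 7 0
0 0 0 0 0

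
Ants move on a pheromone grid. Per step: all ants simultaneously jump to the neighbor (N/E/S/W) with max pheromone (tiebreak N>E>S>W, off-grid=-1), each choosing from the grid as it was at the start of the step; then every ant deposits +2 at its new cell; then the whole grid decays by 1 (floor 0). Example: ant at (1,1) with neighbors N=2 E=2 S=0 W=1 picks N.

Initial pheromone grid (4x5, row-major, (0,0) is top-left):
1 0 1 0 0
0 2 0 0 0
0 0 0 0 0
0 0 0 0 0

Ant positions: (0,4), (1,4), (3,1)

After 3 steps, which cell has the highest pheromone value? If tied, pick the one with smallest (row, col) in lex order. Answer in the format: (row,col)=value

Answer: (0,4)=3

Derivation:
Step 1: ant0:(0,4)->S->(1,4) | ant1:(1,4)->N->(0,4) | ant2:(3,1)->N->(2,1)
  grid max=1 at (0,4)
Step 2: ant0:(1,4)->N->(0,4) | ant1:(0,4)->S->(1,4) | ant2:(2,1)->N->(1,1)
  grid max=2 at (0,4)
Step 3: ant0:(0,4)->S->(1,4) | ant1:(1,4)->N->(0,4) | ant2:(1,1)->N->(0,1)
  grid max=3 at (0,4)
Final grid:
  0 1 0 0 3
  0 1 0 0 3
  0 0 0 0 0
  0 0 0 0 0
Max pheromone 3 at (0,4)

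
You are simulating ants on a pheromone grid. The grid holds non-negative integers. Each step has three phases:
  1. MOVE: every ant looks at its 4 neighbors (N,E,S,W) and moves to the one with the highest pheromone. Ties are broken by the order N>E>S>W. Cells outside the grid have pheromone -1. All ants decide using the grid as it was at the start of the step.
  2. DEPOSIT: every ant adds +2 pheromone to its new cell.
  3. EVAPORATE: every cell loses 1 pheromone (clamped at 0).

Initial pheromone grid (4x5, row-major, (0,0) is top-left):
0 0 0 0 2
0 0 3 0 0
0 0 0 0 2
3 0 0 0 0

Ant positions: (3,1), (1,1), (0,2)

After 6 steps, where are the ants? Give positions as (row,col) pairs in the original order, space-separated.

Step 1: ant0:(3,1)->W->(3,0) | ant1:(1,1)->E->(1,2) | ant2:(0,2)->S->(1,2)
  grid max=6 at (1,2)
Step 2: ant0:(3,0)->N->(2,0) | ant1:(1,2)->N->(0,2) | ant2:(1,2)->N->(0,2)
  grid max=5 at (1,2)
Step 3: ant0:(2,0)->S->(3,0) | ant1:(0,2)->S->(1,2) | ant2:(0,2)->S->(1,2)
  grid max=8 at (1,2)
Step 4: ant0:(3,0)->N->(2,0) | ant1:(1,2)->N->(0,2) | ant2:(1,2)->N->(0,2)
  grid max=7 at (1,2)
Step 5: ant0:(2,0)->S->(3,0) | ant1:(0,2)->S->(1,2) | ant2:(0,2)->S->(1,2)
  grid max=10 at (1,2)
Step 6: ant0:(3,0)->N->(2,0) | ant1:(1,2)->N->(0,2) | ant2:(1,2)->N->(0,2)
  grid max=9 at (1,2)

(2,0) (0,2) (0,2)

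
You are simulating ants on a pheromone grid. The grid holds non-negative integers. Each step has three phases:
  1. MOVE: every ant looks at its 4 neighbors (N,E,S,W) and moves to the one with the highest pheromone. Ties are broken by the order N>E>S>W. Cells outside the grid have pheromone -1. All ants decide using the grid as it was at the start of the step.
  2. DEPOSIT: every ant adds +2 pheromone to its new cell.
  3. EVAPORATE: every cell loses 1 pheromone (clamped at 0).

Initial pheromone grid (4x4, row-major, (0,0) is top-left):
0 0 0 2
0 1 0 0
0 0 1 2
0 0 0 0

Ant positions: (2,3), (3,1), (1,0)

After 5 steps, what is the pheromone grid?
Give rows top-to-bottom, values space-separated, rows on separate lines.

After step 1: ants at (2,2),(2,1),(1,1)
  0 0 0 1
  0 2 0 0
  0 1 2 1
  0 0 0 0
After step 2: ants at (2,3),(1,1),(2,1)
  0 0 0 0
  0 3 0 0
  0 2 1 2
  0 0 0 0
After step 3: ants at (2,2),(2,1),(1,1)
  0 0 0 0
  0 4 0 0
  0 3 2 1
  0 0 0 0
After step 4: ants at (2,1),(1,1),(2,1)
  0 0 0 0
  0 5 0 0
  0 6 1 0
  0 0 0 0
After step 5: ants at (1,1),(2,1),(1,1)
  0 0 0 0
  0 8 0 0
  0 7 0 0
  0 0 0 0

0 0 0 0
0 8 0 0
0 7 0 0
0 0 0 0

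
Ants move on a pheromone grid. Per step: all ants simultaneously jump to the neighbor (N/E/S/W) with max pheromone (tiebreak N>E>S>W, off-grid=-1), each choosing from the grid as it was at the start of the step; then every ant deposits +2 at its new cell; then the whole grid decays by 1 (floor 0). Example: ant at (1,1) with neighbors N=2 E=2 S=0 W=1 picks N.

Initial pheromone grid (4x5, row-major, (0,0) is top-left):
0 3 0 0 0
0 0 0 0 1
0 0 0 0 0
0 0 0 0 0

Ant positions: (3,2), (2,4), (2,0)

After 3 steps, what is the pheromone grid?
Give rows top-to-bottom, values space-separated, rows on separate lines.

After step 1: ants at (2,2),(1,4),(1,0)
  0 2 0 0 0
  1 0 0 0 2
  0 0 1 0 0
  0 0 0 0 0
After step 2: ants at (1,2),(0,4),(0,0)
  1 1 0 0 1
  0 0 1 0 1
  0 0 0 0 0
  0 0 0 0 0
After step 3: ants at (0,2),(1,4),(0,1)
  0 2 1 0 0
  0 0 0 0 2
  0 0 0 0 0
  0 0 0 0 0

0 2 1 0 0
0 0 0 0 2
0 0 0 0 0
0 0 0 0 0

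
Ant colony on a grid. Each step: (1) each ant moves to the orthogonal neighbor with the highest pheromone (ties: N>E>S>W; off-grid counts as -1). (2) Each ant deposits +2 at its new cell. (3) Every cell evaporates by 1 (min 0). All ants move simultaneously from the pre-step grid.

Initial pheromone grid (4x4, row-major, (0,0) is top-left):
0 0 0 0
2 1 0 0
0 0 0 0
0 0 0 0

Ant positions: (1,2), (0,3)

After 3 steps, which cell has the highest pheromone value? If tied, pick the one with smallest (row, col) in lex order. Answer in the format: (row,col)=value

Step 1: ant0:(1,2)->W->(1,1) | ant1:(0,3)->S->(1,3)
  grid max=2 at (1,1)
Step 2: ant0:(1,1)->W->(1,0) | ant1:(1,3)->N->(0,3)
  grid max=2 at (1,0)
Step 3: ant0:(1,0)->E->(1,1) | ant1:(0,3)->S->(1,3)
  grid max=2 at (1,1)
Final grid:
  0 0 0 0
  1 2 0 1
  0 0 0 0
  0 0 0 0
Max pheromone 2 at (1,1)

Answer: (1,1)=2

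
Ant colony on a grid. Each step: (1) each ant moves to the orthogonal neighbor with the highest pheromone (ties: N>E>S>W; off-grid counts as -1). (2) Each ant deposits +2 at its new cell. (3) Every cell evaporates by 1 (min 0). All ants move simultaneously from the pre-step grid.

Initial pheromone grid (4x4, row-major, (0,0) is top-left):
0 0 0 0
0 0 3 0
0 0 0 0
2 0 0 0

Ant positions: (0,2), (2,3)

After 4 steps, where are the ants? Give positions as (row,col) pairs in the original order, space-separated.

Step 1: ant0:(0,2)->S->(1,2) | ant1:(2,3)->N->(1,3)
  grid max=4 at (1,2)
Step 2: ant0:(1,2)->E->(1,3) | ant1:(1,3)->W->(1,2)
  grid max=5 at (1,2)
Step 3: ant0:(1,3)->W->(1,2) | ant1:(1,2)->E->(1,3)
  grid max=6 at (1,2)
Step 4: ant0:(1,2)->E->(1,3) | ant1:(1,3)->W->(1,2)
  grid max=7 at (1,2)

(1,3) (1,2)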